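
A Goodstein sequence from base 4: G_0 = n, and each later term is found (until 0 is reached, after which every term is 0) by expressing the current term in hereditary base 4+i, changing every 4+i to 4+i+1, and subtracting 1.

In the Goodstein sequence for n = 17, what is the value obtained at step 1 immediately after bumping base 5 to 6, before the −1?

17 —HB4→ 4^2 + 1 —bump→ 5^2 + 1 = 26 —(−1)→ 25
25 —HB5→ 5^2 —bump→ 6^2 = 36 —(−1)→ 35

36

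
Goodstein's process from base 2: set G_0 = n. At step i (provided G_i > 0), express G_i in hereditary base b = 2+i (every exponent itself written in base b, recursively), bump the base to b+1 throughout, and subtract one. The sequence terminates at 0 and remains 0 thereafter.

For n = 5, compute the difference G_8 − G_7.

G_0=5  [base 2] 2^2 + 1  →[2↦3]→  3^3 + 1 = 28  −1 ⇒ G_1=27
G_1=27  [base 3] 3^3  →[3↦4]→  4^4 = 256  −1 ⇒ G_2=255
G_2=255  [base 4] 3·4^3 + 3·4^2 + 3·4 + 3  →[4↦5]→  3·5^3 + 3·5^2 + 3·5 + 3 = 468  −1 ⇒ G_3=467
G_3=467  [base 5] 3·5^3 + 3·5^2 + 3·5 + 2  →[5↦6]→  3·6^3 + 3·6^2 + 3·6 + 2 = 776  −1 ⇒ G_4=775
G_4=775  [base 6] 3·6^3 + 3·6^2 + 3·6 + 1  →[6↦7]→  3·7^3 + 3·7^2 + 3·7 + 1 = 1198  −1 ⇒ G_5=1197
G_5=1197  [base 7] 3·7^3 + 3·7^2 + 3·7  →[7↦8]→  3·8^3 + 3·8^2 + 3·8 = 1752  −1 ⇒ G_6=1751
G_6=1751  [base 8] 3·8^3 + 3·8^2 + 2·8 + 7  →[8↦9]→  3·9^3 + 3·9^2 + 2·9 + 7 = 2455  −1 ⇒ G_7=2454
G_7=2454  [base 9] 3·9^3 + 3·9^2 + 2·9 + 6  →[9↦10]→  3·10^3 + 3·10^2 + 2·10 + 6 = 3326  −1 ⇒ G_8=3325

871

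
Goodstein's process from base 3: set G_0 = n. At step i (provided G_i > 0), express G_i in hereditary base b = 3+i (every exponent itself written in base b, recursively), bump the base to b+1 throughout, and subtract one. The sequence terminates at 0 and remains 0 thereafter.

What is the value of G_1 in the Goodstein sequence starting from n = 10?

16

step 0: 10 = 3^2 + 1; sub 4 for 3: 4^2 + 1; = 17; G_1 = 17−1 = 16
step 1: 16 = 4^2; sub 5 for 4: 5^2; = 25; G_2 = 25−1 = 24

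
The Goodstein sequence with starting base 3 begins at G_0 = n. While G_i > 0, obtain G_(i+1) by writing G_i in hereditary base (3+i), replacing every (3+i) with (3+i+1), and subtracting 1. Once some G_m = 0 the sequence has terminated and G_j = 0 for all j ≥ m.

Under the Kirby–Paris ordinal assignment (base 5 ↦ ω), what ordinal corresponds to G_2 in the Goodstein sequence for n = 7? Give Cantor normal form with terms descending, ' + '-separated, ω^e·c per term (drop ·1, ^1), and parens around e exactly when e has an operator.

ω + 4

G_0 = 7. HB_3(7) = 2·3 + 1. Bump = 9. G_1 = 8.
G_1 = 8. HB_4(8) = 2·4. Bump = 10. G_2 = 9.
G_2 = 9. HB_5(9) = 5 + 4. Bump = 10. G_3 = 9.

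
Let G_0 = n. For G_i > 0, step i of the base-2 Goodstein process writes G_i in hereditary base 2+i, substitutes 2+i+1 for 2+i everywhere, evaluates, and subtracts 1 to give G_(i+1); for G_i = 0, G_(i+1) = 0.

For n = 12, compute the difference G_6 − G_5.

(0) 12|_2 = 2^(2 + 1) + 2^2 ↦ 3^(3 + 1) + 3^3|_3 = 108 ⇒ 107
(1) 107|_3 = 3^(3 + 1) + 2·3^2 + 2·3 + 2 ↦ 4^(4 + 1) + 2·4^2 + 2·4 + 2|_4 = 1066 ⇒ 1065
(2) 1065|_4 = 4^(4 + 1) + 2·4^2 + 2·4 + 1 ↦ 5^(5 + 1) + 2·5^2 + 2·5 + 1|_5 = 15686 ⇒ 15685
(3) 15685|_5 = 5^(5 + 1) + 2·5^2 + 2·5 ↦ 6^(6 + 1) + 2·6^2 + 2·6|_6 = 280020 ⇒ 280019
(4) 280019|_6 = 6^(6 + 1) + 2·6^2 + 6 + 5 ↦ 7^(7 + 1) + 2·7^2 + 7 + 5|_7 = 5764911 ⇒ 5764910
(5) 5764910|_7 = 7^(7 + 1) + 2·7^2 + 7 + 4 ↦ 8^(8 + 1) + 2·8^2 + 8 + 4|_8 = 134217868 ⇒ 134217867

128452957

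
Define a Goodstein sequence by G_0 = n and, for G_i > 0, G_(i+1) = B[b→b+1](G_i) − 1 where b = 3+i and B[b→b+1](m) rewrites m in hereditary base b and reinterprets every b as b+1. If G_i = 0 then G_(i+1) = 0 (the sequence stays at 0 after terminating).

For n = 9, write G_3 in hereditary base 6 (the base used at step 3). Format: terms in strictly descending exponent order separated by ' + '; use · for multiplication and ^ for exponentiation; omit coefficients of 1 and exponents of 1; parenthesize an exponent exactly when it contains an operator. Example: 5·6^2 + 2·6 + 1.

(0) 9|_3 = 3^2 ↦ 4^2|_4 = 16 ⇒ 15
(1) 15|_4 = 3·4 + 3 ↦ 3·5 + 3|_5 = 18 ⇒ 17
(2) 17|_5 = 3·5 + 2 ↦ 3·6 + 2|_6 = 20 ⇒ 19

3·6 + 1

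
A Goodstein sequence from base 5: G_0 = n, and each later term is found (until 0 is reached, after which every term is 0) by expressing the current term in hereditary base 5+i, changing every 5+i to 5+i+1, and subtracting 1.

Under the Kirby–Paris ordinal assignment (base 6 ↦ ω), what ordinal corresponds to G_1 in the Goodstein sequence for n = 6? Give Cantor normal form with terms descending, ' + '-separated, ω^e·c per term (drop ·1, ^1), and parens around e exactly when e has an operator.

ω

G_0=6  [base 5] 5 + 1  →[5↦6]→  6 + 1 = 7  −1 ⇒ G_1=6
G_1=6  [base 6] 6  →[6↦7]→  7 = 7  −1 ⇒ G_2=6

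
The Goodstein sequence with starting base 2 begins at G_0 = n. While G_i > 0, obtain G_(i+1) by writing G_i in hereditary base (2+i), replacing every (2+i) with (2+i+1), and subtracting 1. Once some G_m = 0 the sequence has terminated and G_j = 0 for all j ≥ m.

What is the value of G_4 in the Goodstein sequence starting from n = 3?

1

base 2: 3 = 2 + 1; at 3: 3 + 1 = 4; next = 3
base 3: 3 = 3; at 4: 4 = 4; next = 3
base 4: 3 = 3; at 5: 3 = 3; next = 2
base 5: 2 = 2; at 6: 2 = 2; next = 1
base 6: 1 = 1; at 7: 1 = 1; next = 0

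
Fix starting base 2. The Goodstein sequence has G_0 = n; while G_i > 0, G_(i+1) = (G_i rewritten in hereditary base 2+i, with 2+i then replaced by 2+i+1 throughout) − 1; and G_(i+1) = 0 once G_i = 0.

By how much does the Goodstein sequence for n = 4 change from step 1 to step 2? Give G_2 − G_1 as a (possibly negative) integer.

15

4 —HB2→ 2^2 —bump→ 3^3 = 27 —(−1)→ 26
26 —HB3→ 2·3^2 + 2·3 + 2 —bump→ 2·4^2 + 2·4 + 2 = 42 —(−1)→ 41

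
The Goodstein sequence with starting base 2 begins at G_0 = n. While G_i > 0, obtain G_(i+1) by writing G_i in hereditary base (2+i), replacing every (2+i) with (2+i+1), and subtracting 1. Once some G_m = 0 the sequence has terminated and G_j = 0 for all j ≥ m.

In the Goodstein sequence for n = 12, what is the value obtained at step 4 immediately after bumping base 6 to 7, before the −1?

step 0: 12 = 2^(2 + 1) + 2^2; sub 3 for 2: 3^(3 + 1) + 3^3; = 108; G_1 = 108−1 = 107
step 1: 107 = 3^(3 + 1) + 2·3^2 + 2·3 + 2; sub 4 for 3: 4^(4 + 1) + 2·4^2 + 2·4 + 2; = 1066; G_2 = 1066−1 = 1065
step 2: 1065 = 4^(4 + 1) + 2·4^2 + 2·4 + 1; sub 5 for 4: 5^(5 + 1) + 2·5^2 + 2·5 + 1; = 15686; G_3 = 15686−1 = 15685
step 3: 15685 = 5^(5 + 1) + 2·5^2 + 2·5; sub 6 for 5: 6^(6 + 1) + 2·6^2 + 2·6; = 280020; G_4 = 280020−1 = 280019
step 4: 280019 = 6^(6 + 1) + 2·6^2 + 6 + 5; sub 7 for 6: 7^(7 + 1) + 2·7^2 + 7 + 5; = 5764911; G_5 = 5764911−1 = 5764910

5764911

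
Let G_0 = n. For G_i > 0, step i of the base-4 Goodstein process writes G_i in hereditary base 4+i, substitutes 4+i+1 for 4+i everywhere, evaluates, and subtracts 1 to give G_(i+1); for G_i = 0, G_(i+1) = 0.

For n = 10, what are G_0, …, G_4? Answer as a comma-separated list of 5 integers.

10, 11, 12, 13, 13

(0) 10|_4 = 2·4 + 2 ↦ 2·5 + 2|_5 = 12 ⇒ 11
(1) 11|_5 = 2·5 + 1 ↦ 2·6 + 1|_6 = 13 ⇒ 12
(2) 12|_6 = 2·6 ↦ 2·7|_7 = 14 ⇒ 13
(3) 13|_7 = 7 + 6 ↦ 8 + 6|_8 = 14 ⇒ 13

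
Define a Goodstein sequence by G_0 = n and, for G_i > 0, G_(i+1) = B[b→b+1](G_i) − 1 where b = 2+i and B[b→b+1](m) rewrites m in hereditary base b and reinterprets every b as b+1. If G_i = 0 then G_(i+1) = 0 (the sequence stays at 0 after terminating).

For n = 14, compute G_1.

G_0=14  [base 2] 2^(2 + 1) + 2^2 + 2  →[2↦3]→  3^(3 + 1) + 3^3 + 3 = 111  −1 ⇒ G_1=110
G_1=110  [base 3] 3^(3 + 1) + 3^3 + 2  →[3↦4]→  4^(4 + 1) + 4^4 + 2 = 1282  −1 ⇒ G_2=1281

110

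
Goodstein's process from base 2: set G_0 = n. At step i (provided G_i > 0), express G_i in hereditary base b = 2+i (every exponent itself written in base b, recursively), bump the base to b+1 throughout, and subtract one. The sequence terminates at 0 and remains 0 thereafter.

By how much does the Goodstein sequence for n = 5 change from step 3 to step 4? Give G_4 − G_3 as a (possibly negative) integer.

base 2: 5 = 2^2 + 1; at 3: 3^3 + 1 = 28; next = 27
base 3: 27 = 3^3; at 4: 4^4 = 256; next = 255
base 4: 255 = 3·4^3 + 3·4^2 + 3·4 + 3; at 5: 3·5^3 + 3·5^2 + 3·5 + 3 = 468; next = 467
base 5: 467 = 3·5^3 + 3·5^2 + 3·5 + 2; at 6: 3·6^3 + 3·6^2 + 3·6 + 2 = 776; next = 775

308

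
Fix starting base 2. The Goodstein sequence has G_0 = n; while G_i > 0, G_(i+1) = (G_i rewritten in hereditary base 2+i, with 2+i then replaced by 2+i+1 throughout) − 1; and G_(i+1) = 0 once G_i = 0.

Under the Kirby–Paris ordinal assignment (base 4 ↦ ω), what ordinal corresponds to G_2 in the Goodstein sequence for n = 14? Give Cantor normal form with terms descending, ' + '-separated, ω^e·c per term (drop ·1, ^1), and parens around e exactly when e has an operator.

G_0 = 14. HB_2(14) = 2^(2 + 1) + 2^2 + 2. Bump = 111. G_1 = 110.
G_1 = 110. HB_3(110) = 3^(3 + 1) + 3^3 + 2. Bump = 1282. G_2 = 1281.

ω^(ω + 1) + ω^ω + 1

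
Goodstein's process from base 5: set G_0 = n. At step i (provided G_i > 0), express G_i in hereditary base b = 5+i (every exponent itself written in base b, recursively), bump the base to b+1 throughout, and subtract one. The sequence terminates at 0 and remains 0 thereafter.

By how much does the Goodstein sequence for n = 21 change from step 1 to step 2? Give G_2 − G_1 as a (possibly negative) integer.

3

21 —HB5→ 4·5 + 1 —bump→ 4·6 + 1 = 25 —(−1)→ 24
24 —HB6→ 4·6 —bump→ 4·7 = 28 —(−1)→ 27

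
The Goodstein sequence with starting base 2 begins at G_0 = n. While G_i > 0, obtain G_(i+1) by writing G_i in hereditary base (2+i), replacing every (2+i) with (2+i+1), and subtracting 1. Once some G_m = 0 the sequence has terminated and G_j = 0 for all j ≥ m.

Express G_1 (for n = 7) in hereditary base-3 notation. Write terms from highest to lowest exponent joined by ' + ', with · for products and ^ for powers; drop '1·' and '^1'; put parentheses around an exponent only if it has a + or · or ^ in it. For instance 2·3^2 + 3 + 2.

7 —HB2→ 2^2 + 2 + 1 —bump→ 3^3 + 3 + 1 = 31 —(−1)→ 30
30 —HB3→ 3^3 + 3 —bump→ 4^4 + 4 = 260 —(−1)→ 259

3^3 + 3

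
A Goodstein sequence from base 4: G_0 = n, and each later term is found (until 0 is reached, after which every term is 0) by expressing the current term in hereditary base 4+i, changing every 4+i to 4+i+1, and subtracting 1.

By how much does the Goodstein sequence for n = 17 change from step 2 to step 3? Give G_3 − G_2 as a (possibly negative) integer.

4

G_0 = 17. HB_4(17) = 4^2 + 1. Bump = 26. G_1 = 25.
G_1 = 25. HB_5(25) = 5^2. Bump = 36. G_2 = 35.
G_2 = 35. HB_6(35) = 5·6 + 5. Bump = 40. G_3 = 39.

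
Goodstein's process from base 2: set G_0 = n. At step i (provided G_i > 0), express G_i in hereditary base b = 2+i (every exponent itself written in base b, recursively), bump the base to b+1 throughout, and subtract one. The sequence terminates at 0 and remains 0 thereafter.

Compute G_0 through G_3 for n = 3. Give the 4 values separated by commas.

3, 3, 3, 2

step 0: 3 = 2 + 1; sub 3 for 2: 3 + 1; = 4; G_1 = 4−1 = 3
step 1: 3 = 3; sub 4 for 3: 4; = 4; G_2 = 4−1 = 3
step 2: 3 = 3; sub 5 for 4: 3; = 3; G_3 = 3−1 = 2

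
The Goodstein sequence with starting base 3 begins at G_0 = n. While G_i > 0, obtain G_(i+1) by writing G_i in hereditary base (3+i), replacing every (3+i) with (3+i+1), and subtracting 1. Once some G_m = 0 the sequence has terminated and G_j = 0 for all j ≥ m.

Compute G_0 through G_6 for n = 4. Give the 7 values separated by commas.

4, 4, 4, 3, 2, 1, 0

4 —HB3→ 3 + 1 —bump→ 4 + 1 = 5 —(−1)→ 4
4 —HB4→ 4 —bump→ 5 = 5 —(−1)→ 4
4 —HB5→ 4 —bump→ 4 = 4 —(−1)→ 3
3 —HB6→ 3 —bump→ 3 = 3 —(−1)→ 2
2 —HB7→ 2 —bump→ 2 = 2 —(−1)→ 1
1 —HB8→ 1 —bump→ 1 = 1 —(−1)→ 0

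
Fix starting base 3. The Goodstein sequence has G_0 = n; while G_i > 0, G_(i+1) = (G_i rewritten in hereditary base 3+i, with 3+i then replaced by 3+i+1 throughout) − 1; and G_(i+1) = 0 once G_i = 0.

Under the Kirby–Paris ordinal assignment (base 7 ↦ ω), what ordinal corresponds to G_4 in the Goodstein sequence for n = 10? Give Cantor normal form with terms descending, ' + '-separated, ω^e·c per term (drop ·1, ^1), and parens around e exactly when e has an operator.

i=0: 10 = 3^2 + 1 (b=3); 3→4: 4^2 + 1 = 17; 17−1 = 16
i=1: 16 = 4^2 (b=4); 4→5: 5^2 = 25; 25−1 = 24
i=2: 24 = 4·5 + 4 (b=5); 5→6: 4·6 + 4 = 28; 28−1 = 27
i=3: 27 = 4·6 + 3 (b=6); 6→7: 4·7 + 3 = 31; 31−1 = 30
i=4: 30 = 4·7 + 2 (b=7); 7→8: 4·8 + 2 = 34; 34−1 = 33

ω·4 + 2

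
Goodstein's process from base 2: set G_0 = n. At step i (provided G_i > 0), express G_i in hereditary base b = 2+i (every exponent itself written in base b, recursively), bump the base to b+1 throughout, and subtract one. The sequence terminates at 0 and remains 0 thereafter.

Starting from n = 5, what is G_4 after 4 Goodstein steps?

G_0 = 5. HB_2(5) = 2^2 + 1. Bump = 28. G_1 = 27.
G_1 = 27. HB_3(27) = 3^3. Bump = 256. G_2 = 255.
G_2 = 255. HB_4(255) = 3·4^3 + 3·4^2 + 3·4 + 3. Bump = 468. G_3 = 467.
G_3 = 467. HB_5(467) = 3·5^3 + 3·5^2 + 3·5 + 2. Bump = 776. G_4 = 775.

775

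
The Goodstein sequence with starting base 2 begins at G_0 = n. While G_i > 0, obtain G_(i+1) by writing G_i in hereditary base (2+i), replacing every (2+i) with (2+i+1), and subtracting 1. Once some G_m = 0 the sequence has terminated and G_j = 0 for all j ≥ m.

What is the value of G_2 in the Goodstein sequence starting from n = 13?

13 —HB2→ 2^(2 + 1) + 2^2 + 1 —bump→ 3^(3 + 1) + 3^3 + 1 = 109 —(−1)→ 108
108 —HB3→ 3^(3 + 1) + 3^3 —bump→ 4^(4 + 1) + 4^4 = 1280 —(−1)→ 1279
1279 —HB4→ 4^(4 + 1) + 3·4^3 + 3·4^2 + 3·4 + 3 —bump→ 5^(5 + 1) + 3·5^3 + 3·5^2 + 3·5 + 3 = 16093 —(−1)→ 16092

1279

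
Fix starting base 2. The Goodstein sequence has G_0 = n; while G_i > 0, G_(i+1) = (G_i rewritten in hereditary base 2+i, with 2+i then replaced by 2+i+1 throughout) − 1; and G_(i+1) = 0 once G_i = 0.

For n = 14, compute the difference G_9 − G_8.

i=0: 14 = 2^(2 + 1) + 2^2 + 2 (b=2); 2→3: 3^(3 + 1) + 3^3 + 3 = 111; 111−1 = 110
i=1: 110 = 3^(3 + 1) + 3^3 + 2 (b=3); 3→4: 4^(4 + 1) + 4^4 + 2 = 1282; 1282−1 = 1281
i=2: 1281 = 4^(4 + 1) + 4^4 + 1 (b=4); 4→5: 5^(5 + 1) + 5^5 + 1 = 18751; 18751−1 = 18750
i=3: 18750 = 5^(5 + 1) + 5^5 (b=5); 5→6: 6^(6 + 1) + 6^6 = 326592; 326592−1 = 326591
i=4: 326591 = 6^(6 + 1) + 5·6^5 + 5·6^4 + 5·6^3 + 5·6^2 + 5·6 + 5 (b=6); 6→7: 7^(7 + 1) + 5·7^5 + 5·7^4 + 5·7^3 + 5·7^2 + 5·7 + 5 = 5862841; 5862841−1 = 5862840
i=5: 5862840 = 7^(7 + 1) + 5·7^5 + 5·7^4 + 5·7^3 + 5·7^2 + 5·7 + 4 (b=7); 7→8: 8^(8 + 1) + 5·8^5 + 5·8^4 + 5·8^3 + 5·8^2 + 5·8 + 4 = 134404972; 134404972−1 = 134404971
i=6: 134404971 = 8^(8 + 1) + 5·8^5 + 5·8^4 + 5·8^3 + 5·8^2 + 5·8 + 3 (b=8); 8→9: 9^(9 + 1) + 5·9^5 + 5·9^4 + 5·9^3 + 5·9^2 + 5·9 + 3 = 3487116549; 3487116549−1 = 3487116548
i=7: 3487116548 = 9^(9 + 1) + 5·9^5 + 5·9^4 + 5·9^3 + 5·9^2 + 5·9 + 2 (b=9); 9→10: 10^(10 + 1) + 5·10^5 + 5·10^4 + 5·10^3 + 5·10^2 + 5·10 + 2 = 100000555552; 100000555552−1 = 100000555551
i=8: 100000555551 = 10^(10 + 1) + 5·10^5 + 5·10^4 + 5·10^3 + 5·10^2 + 5·10 + 1 (b=10); 10→11: 11^(11 + 1) + 5·11^5 + 5·11^4 + 5·11^3 + 5·11^2 + 5·11 + 1 = 3138429262497; 3138429262497−1 = 3138429262496

3038428706945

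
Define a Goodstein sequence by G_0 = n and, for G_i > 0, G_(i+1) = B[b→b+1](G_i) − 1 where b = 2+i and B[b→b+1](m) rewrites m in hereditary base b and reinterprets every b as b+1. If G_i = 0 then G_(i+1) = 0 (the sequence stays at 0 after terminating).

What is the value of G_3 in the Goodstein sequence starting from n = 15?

18752

i=0: 15 = 2^(2 + 1) + 2^2 + 2 + 1 (b=2); 2→3: 3^(3 + 1) + 3^3 + 3 + 1 = 112; 112−1 = 111
i=1: 111 = 3^(3 + 1) + 3^3 + 3 (b=3); 3→4: 4^(4 + 1) + 4^4 + 4 = 1284; 1284−1 = 1283
i=2: 1283 = 4^(4 + 1) + 4^4 + 3 (b=4); 4→5: 5^(5 + 1) + 5^5 + 3 = 18753; 18753−1 = 18752
i=3: 18752 = 5^(5 + 1) + 5^5 + 2 (b=5); 5→6: 6^(6 + 1) + 6^6 + 2 = 326594; 326594−1 = 326593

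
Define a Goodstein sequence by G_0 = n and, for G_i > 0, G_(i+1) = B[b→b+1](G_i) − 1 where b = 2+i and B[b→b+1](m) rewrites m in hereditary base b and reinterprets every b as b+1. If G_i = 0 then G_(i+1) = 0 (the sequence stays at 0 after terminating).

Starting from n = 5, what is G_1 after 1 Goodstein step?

27

step 0: 5 = 2^2 + 1; sub 3 for 2: 3^3 + 1; = 28; G_1 = 28−1 = 27
step 1: 27 = 3^3; sub 4 for 3: 4^4; = 256; G_2 = 256−1 = 255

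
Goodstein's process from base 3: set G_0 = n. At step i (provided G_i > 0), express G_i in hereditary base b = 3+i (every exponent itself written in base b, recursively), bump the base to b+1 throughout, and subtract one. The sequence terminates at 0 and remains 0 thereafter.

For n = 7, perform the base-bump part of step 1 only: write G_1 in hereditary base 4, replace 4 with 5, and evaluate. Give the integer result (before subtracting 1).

10

[0] 7 ≡ 2·3 + 1 (base 3). Lift 4: 9. −1: 8.
[1] 8 ≡ 2·4 (base 4). Lift 5: 10. −1: 9.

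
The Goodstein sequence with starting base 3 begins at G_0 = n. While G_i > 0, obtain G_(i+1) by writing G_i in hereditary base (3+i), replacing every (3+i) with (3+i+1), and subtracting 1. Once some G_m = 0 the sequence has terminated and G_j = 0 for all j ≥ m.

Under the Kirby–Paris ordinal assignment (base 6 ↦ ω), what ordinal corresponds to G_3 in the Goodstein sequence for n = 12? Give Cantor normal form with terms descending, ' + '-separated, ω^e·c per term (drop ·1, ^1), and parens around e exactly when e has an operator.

G_0=12  [base 3] 3^2 + 3  →[3↦4]→  4^2 + 4 = 20  −1 ⇒ G_1=19
G_1=19  [base 4] 4^2 + 3  →[4↦5]→  5^2 + 3 = 28  −1 ⇒ G_2=27
G_2=27  [base 5] 5^2 + 2  →[5↦6]→  6^2 + 2 = 38  −1 ⇒ G_3=37
G_3=37  [base 6] 6^2 + 1  →[6↦7]→  7^2 + 1 = 50  −1 ⇒ G_4=49

ω^2 + 1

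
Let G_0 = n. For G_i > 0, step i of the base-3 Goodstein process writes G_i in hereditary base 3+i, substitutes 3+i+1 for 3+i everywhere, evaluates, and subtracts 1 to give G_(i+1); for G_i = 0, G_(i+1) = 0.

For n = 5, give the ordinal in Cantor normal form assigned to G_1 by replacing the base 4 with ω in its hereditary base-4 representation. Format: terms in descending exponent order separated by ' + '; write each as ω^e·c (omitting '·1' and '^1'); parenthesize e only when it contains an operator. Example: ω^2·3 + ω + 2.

ω + 1

G_0 = 5. HB_3(5) = 3 + 2. Bump = 6. G_1 = 5.
G_1 = 5. HB_4(5) = 4 + 1. Bump = 6. G_2 = 5.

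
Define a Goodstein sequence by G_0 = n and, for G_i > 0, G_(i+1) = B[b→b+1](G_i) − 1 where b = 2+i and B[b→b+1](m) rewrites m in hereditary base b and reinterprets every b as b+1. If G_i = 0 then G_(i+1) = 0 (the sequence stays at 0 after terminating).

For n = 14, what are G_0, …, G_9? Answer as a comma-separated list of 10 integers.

14, 110, 1281, 18750, 326591, 5862840, 134404971, 3487116548, 100000555551, 3138429262496

(0) 14|_2 = 2^(2 + 1) + 2^2 + 2 ↦ 3^(3 + 1) + 3^3 + 3|_3 = 111 ⇒ 110
(1) 110|_3 = 3^(3 + 1) + 3^3 + 2 ↦ 4^(4 + 1) + 4^4 + 2|_4 = 1282 ⇒ 1281
(2) 1281|_4 = 4^(4 + 1) + 4^4 + 1 ↦ 5^(5 + 1) + 5^5 + 1|_5 = 18751 ⇒ 18750
(3) 18750|_5 = 5^(5 + 1) + 5^5 ↦ 6^(6 + 1) + 6^6|_6 = 326592 ⇒ 326591
(4) 326591|_6 = 6^(6 + 1) + 5·6^5 + 5·6^4 + 5·6^3 + 5·6^2 + 5·6 + 5 ↦ 7^(7 + 1) + 5·7^5 + 5·7^4 + 5·7^3 + 5·7^2 + 5·7 + 5|_7 = 5862841 ⇒ 5862840
(5) 5862840|_7 = 7^(7 + 1) + 5·7^5 + 5·7^4 + 5·7^3 + 5·7^2 + 5·7 + 4 ↦ 8^(8 + 1) + 5·8^5 + 5·8^4 + 5·8^3 + 5·8^2 + 5·8 + 4|_8 = 134404972 ⇒ 134404971
(6) 134404971|_8 = 8^(8 + 1) + 5·8^5 + 5·8^4 + 5·8^3 + 5·8^2 + 5·8 + 3 ↦ 9^(9 + 1) + 5·9^5 + 5·9^4 + 5·9^3 + 5·9^2 + 5·9 + 3|_9 = 3487116549 ⇒ 3487116548
(7) 3487116548|_9 = 9^(9 + 1) + 5·9^5 + 5·9^4 + 5·9^3 + 5·9^2 + 5·9 + 2 ↦ 10^(10 + 1) + 5·10^5 + 5·10^4 + 5·10^3 + 5·10^2 + 5·10 + 2|_10 = 100000555552 ⇒ 100000555551
(8) 100000555551|_10 = 10^(10 + 1) + 5·10^5 + 5·10^4 + 5·10^3 + 5·10^2 + 5·10 + 1 ↦ 11^(11 + 1) + 5·11^5 + 5·11^4 + 5·11^3 + 5·11^2 + 5·11 + 1|_11 = 3138429262497 ⇒ 3138429262496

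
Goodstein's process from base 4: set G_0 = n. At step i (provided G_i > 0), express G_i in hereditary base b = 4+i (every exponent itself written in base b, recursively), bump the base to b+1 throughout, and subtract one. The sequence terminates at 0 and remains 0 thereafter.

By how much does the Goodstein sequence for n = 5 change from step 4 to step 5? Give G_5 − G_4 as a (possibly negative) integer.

base 4: 5 = 4 + 1; at 5: 5 + 1 = 6; next = 5
base 5: 5 = 5; at 6: 6 = 6; next = 5
base 6: 5 = 5; at 7: 5 = 5; next = 4
base 7: 4 = 4; at 8: 4 = 4; next = 3
base 8: 3 = 3; at 9: 3 = 3; next = 2

-1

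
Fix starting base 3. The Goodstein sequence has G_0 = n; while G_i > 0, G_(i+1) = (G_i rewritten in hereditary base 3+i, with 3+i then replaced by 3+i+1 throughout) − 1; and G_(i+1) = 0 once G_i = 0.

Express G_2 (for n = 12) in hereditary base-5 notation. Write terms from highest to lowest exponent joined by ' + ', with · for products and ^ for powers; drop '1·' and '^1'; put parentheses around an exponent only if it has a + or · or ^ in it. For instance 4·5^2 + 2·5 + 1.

5^2 + 2

G_0 = 12. HB_3(12) = 3^2 + 3. Bump = 20. G_1 = 19.
G_1 = 19. HB_4(19) = 4^2 + 3. Bump = 28. G_2 = 27.
G_2 = 27. HB_5(27) = 5^2 + 2. Bump = 38. G_3 = 37.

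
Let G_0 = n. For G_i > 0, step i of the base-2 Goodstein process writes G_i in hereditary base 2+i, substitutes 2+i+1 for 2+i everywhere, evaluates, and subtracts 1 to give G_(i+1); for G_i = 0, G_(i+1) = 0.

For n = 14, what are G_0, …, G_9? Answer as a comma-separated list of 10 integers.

14, 110, 1281, 18750, 326591, 5862840, 134404971, 3487116548, 100000555551, 3138429262496

14 —HB2→ 2^(2 + 1) + 2^2 + 2 —bump→ 3^(3 + 1) + 3^3 + 3 = 111 —(−1)→ 110
110 —HB3→ 3^(3 + 1) + 3^3 + 2 —bump→ 4^(4 + 1) + 4^4 + 2 = 1282 —(−1)→ 1281
1281 —HB4→ 4^(4 + 1) + 4^4 + 1 —bump→ 5^(5 + 1) + 5^5 + 1 = 18751 —(−1)→ 18750
18750 —HB5→ 5^(5 + 1) + 5^5 —bump→ 6^(6 + 1) + 6^6 = 326592 —(−1)→ 326591
326591 —HB6→ 6^(6 + 1) + 5·6^5 + 5·6^4 + 5·6^3 + 5·6^2 + 5·6 + 5 —bump→ 7^(7 + 1) + 5·7^5 + 5·7^4 + 5·7^3 + 5·7^2 + 5·7 + 5 = 5862841 —(−1)→ 5862840
5862840 —HB7→ 7^(7 + 1) + 5·7^5 + 5·7^4 + 5·7^3 + 5·7^2 + 5·7 + 4 —bump→ 8^(8 + 1) + 5·8^5 + 5·8^4 + 5·8^3 + 5·8^2 + 5·8 + 4 = 134404972 —(−1)→ 134404971
134404971 —HB8→ 8^(8 + 1) + 5·8^5 + 5·8^4 + 5·8^3 + 5·8^2 + 5·8 + 3 —bump→ 9^(9 + 1) + 5·9^5 + 5·9^4 + 5·9^3 + 5·9^2 + 5·9 + 3 = 3487116549 —(−1)→ 3487116548
3487116548 —HB9→ 9^(9 + 1) + 5·9^5 + 5·9^4 + 5·9^3 + 5·9^2 + 5·9 + 2 —bump→ 10^(10 + 1) + 5·10^5 + 5·10^4 + 5·10^3 + 5·10^2 + 5·10 + 2 = 100000555552 —(−1)→ 100000555551
100000555551 —HB10→ 10^(10 + 1) + 5·10^5 + 5·10^4 + 5·10^3 + 5·10^2 + 5·10 + 1 —bump→ 11^(11 + 1) + 5·11^5 + 5·11^4 + 5·11^3 + 5·11^2 + 5·11 + 1 = 3138429262497 —(−1)→ 3138429262496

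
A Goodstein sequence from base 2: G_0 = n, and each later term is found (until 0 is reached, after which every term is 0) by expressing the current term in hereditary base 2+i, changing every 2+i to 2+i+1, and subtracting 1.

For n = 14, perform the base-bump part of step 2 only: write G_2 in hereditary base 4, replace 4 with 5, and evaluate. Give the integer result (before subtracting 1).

18751

[0] 14 ≡ 2^(2 + 1) + 2^2 + 2 (base 2). Lift 3: 111. −1: 110.
[1] 110 ≡ 3^(3 + 1) + 3^3 + 2 (base 3). Lift 4: 1282. −1: 1281.
[2] 1281 ≡ 4^(4 + 1) + 4^4 + 1 (base 4). Lift 5: 18751. −1: 18750.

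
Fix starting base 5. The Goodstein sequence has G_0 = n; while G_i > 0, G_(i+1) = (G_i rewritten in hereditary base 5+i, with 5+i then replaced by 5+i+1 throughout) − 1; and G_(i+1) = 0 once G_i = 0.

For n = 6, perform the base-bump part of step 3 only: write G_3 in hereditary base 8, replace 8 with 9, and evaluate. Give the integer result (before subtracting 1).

5

base 5: 6 = 5 + 1; at 6: 6 + 1 = 7; next = 6
base 6: 6 = 6; at 7: 7 = 7; next = 6
base 7: 6 = 6; at 8: 6 = 6; next = 5
base 8: 5 = 5; at 9: 5 = 5; next = 4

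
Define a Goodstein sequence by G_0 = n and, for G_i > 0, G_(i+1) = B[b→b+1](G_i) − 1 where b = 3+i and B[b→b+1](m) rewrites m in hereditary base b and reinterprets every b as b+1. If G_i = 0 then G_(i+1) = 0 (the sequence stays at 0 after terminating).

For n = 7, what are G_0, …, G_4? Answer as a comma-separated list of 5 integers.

7, 8, 9, 9, 9

base 3: 7 = 2·3 + 1; at 4: 2·4 + 1 = 9; next = 8
base 4: 8 = 2·4; at 5: 2·5 = 10; next = 9
base 5: 9 = 5 + 4; at 6: 6 + 4 = 10; next = 9
base 6: 9 = 6 + 3; at 7: 7 + 3 = 10; next = 9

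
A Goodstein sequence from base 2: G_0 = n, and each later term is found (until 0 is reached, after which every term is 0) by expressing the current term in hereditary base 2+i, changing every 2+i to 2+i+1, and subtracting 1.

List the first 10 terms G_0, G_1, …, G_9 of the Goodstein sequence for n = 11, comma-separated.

11, 84, 1027, 15627, 279937, 5764801, 134217727, 2749609302, 70077777775, 1997331745490

(0) 11|_2 = 2^(2 + 1) + 2 + 1 ↦ 3^(3 + 1) + 3 + 1|_3 = 85 ⇒ 84
(1) 84|_3 = 3^(3 + 1) + 3 ↦ 4^(4 + 1) + 4|_4 = 1028 ⇒ 1027
(2) 1027|_4 = 4^(4 + 1) + 3 ↦ 5^(5 + 1) + 3|_5 = 15628 ⇒ 15627
(3) 15627|_5 = 5^(5 + 1) + 2 ↦ 6^(6 + 1) + 2|_6 = 279938 ⇒ 279937
(4) 279937|_6 = 6^(6 + 1) + 1 ↦ 7^(7 + 1) + 1|_7 = 5764802 ⇒ 5764801
(5) 5764801|_7 = 7^(7 + 1) ↦ 8^(8 + 1)|_8 = 134217728 ⇒ 134217727
(6) 134217727|_8 = 7·8^8 + 7·8^7 + 7·8^6 + 7·8^5 + 7·8^4 + 7·8^3 + 7·8^2 + 7·8 + 7 ↦ 7·9^9 + 7·9^7 + 7·9^6 + 7·9^5 + 7·9^4 + 7·9^3 + 7·9^2 + 7·9 + 7|_9 = 2749609303 ⇒ 2749609302
(7) 2749609302|_9 = 7·9^9 + 7·9^7 + 7·9^6 + 7·9^5 + 7·9^4 + 7·9^3 + 7·9^2 + 7·9 + 6 ↦ 7·10^10 + 7·10^7 + 7·10^6 + 7·10^5 + 7·10^4 + 7·10^3 + 7·10^2 + 7·10 + 6|_10 = 70077777776 ⇒ 70077777775
(8) 70077777775|_10 = 7·10^10 + 7·10^7 + 7·10^6 + 7·10^5 + 7·10^4 + 7·10^3 + 7·10^2 + 7·10 + 5 ↦ 7·11^11 + 7·11^7 + 7·11^6 + 7·11^5 + 7·11^4 + 7·11^3 + 7·11^2 + 7·11 + 5|_11 = 1997331745491 ⇒ 1997331745490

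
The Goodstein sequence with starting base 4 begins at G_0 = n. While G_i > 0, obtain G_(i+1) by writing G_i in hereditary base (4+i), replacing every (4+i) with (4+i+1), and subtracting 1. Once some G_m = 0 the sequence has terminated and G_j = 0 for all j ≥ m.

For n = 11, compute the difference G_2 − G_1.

1

base 4: 11 = 2·4 + 3; at 5: 2·5 + 3 = 13; next = 12
base 5: 12 = 2·5 + 2; at 6: 2·6 + 2 = 14; next = 13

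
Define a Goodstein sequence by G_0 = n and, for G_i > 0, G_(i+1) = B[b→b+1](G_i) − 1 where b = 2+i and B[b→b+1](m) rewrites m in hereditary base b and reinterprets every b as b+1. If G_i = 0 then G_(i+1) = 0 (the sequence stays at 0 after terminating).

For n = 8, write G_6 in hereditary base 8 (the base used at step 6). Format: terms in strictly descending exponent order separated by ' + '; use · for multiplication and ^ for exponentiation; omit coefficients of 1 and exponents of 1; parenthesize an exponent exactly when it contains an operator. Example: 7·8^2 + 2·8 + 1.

step 0: 8 = 2^(2 + 1); sub 3 for 2: 3^(3 + 1); = 81; G_1 = 81−1 = 80
step 1: 80 = 2·3^3 + 2·3^2 + 2·3 + 2; sub 4 for 3: 2·4^4 + 2·4^2 + 2·4 + 2; = 554; G_2 = 554−1 = 553
step 2: 553 = 2·4^4 + 2·4^2 + 2·4 + 1; sub 5 for 4: 2·5^5 + 2·5^2 + 2·5 + 1; = 6311; G_3 = 6311−1 = 6310
step 3: 6310 = 2·5^5 + 2·5^2 + 2·5; sub 6 for 5: 2·6^6 + 2·6^2 + 2·6; = 93396; G_4 = 93396−1 = 93395
step 4: 93395 = 2·6^6 + 2·6^2 + 6 + 5; sub 7 for 6: 2·7^7 + 2·7^2 + 7 + 5; = 1647196; G_5 = 1647196−1 = 1647195
step 5: 1647195 = 2·7^7 + 2·7^2 + 7 + 4; sub 8 for 7: 2·8^8 + 2·8^2 + 8 + 4; = 33554572; G_6 = 33554572−1 = 33554571
step 6: 33554571 = 2·8^8 + 2·8^2 + 8 + 3; sub 9 for 8: 2·9^9 + 2·9^2 + 9 + 3; = 774841152; G_7 = 774841152−1 = 774841151

2·8^8 + 2·8^2 + 8 + 3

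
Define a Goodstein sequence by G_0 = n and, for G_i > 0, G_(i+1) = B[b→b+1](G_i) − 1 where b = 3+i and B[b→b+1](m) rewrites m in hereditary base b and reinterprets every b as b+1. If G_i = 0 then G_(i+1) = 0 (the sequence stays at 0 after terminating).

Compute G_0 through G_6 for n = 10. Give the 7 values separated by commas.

10, 16, 24, 27, 30, 33, 36

G_0 = 10. HB_3(10) = 3^2 + 1. Bump = 17. G_1 = 16.
G_1 = 16. HB_4(16) = 4^2. Bump = 25. G_2 = 24.
G_2 = 24. HB_5(24) = 4·5 + 4. Bump = 28. G_3 = 27.
G_3 = 27. HB_6(27) = 4·6 + 3. Bump = 31. G_4 = 30.
G_4 = 30. HB_7(30) = 4·7 + 2. Bump = 34. G_5 = 33.
G_5 = 33. HB_8(33) = 4·8 + 1. Bump = 37. G_6 = 36.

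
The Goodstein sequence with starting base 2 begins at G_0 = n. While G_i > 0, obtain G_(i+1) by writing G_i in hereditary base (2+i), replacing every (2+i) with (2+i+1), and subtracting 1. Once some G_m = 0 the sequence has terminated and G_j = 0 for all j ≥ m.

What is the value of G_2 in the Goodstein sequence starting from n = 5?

255

G_0=5  [base 2] 2^2 + 1  →[2↦3]→  3^3 + 1 = 28  −1 ⇒ G_1=27
G_1=27  [base 3] 3^3  →[3↦4]→  4^4 = 256  −1 ⇒ G_2=255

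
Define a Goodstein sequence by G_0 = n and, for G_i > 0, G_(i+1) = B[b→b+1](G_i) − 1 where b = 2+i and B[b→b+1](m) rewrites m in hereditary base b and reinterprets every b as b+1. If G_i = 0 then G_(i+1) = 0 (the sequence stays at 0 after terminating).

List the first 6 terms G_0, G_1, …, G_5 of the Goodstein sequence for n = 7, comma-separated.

7, 30, 259, 3127, 46657, 823543

step 0: 7 = 2^2 + 2 + 1; sub 3 for 2: 3^3 + 3 + 1; = 31; G_1 = 31−1 = 30
step 1: 30 = 3^3 + 3; sub 4 for 3: 4^4 + 4; = 260; G_2 = 260−1 = 259
step 2: 259 = 4^4 + 3; sub 5 for 4: 5^5 + 3; = 3128; G_3 = 3128−1 = 3127
step 3: 3127 = 5^5 + 2; sub 6 for 5: 6^6 + 2; = 46658; G_4 = 46658−1 = 46657
step 4: 46657 = 6^6 + 1; sub 7 for 6: 7^7 + 1; = 823544; G_5 = 823544−1 = 823543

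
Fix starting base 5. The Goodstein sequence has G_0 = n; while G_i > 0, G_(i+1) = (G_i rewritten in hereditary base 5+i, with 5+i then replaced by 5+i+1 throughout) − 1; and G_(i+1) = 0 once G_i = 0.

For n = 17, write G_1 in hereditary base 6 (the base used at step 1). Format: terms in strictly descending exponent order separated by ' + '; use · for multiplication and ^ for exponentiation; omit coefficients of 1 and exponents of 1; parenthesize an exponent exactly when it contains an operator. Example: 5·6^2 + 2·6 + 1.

3·6 + 1

(0) 17|_5 = 3·5 + 2 ↦ 3·6 + 2|_6 = 20 ⇒ 19
(1) 19|_6 = 3·6 + 1 ↦ 3·7 + 1|_7 = 22 ⇒ 21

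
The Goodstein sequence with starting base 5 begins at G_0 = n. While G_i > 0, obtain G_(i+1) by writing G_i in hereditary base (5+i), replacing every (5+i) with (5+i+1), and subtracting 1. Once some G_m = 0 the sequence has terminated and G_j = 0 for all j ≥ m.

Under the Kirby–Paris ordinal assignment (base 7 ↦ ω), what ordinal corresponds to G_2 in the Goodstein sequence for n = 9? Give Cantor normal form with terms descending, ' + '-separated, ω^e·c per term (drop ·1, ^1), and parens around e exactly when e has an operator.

G_0=9  [base 5] 5 + 4  →[5↦6]→  6 + 4 = 10  −1 ⇒ G_1=9
G_1=9  [base 6] 6 + 3  →[6↦7]→  7 + 3 = 10  −1 ⇒ G_2=9

ω + 2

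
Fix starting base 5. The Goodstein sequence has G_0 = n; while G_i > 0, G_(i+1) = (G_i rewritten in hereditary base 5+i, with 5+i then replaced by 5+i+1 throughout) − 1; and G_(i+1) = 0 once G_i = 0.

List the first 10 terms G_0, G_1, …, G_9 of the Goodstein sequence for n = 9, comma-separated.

9, 9, 9, 9, 9, 9, 8, 7, 6, 5

G_0=9  [base 5] 5 + 4  →[5↦6]→  6 + 4 = 10  −1 ⇒ G_1=9
G_1=9  [base 6] 6 + 3  →[6↦7]→  7 + 3 = 10  −1 ⇒ G_2=9
G_2=9  [base 7] 7 + 2  →[7↦8]→  8 + 2 = 10  −1 ⇒ G_3=9
G_3=9  [base 8] 8 + 1  →[8↦9]→  9 + 1 = 10  −1 ⇒ G_4=9
G_4=9  [base 9] 9  →[9↦10]→  10 = 10  −1 ⇒ G_5=9
G_5=9  [base 10] 9  →[10↦11]→  9 = 9  −1 ⇒ G_6=8
G_6=8  [base 11] 8  →[11↦12]→  8 = 8  −1 ⇒ G_7=7
G_7=7  [base 12] 7  →[12↦13]→  7 = 7  −1 ⇒ G_8=6
G_8=6  [base 13] 6  →[13↦14]→  6 = 6  −1 ⇒ G_9=5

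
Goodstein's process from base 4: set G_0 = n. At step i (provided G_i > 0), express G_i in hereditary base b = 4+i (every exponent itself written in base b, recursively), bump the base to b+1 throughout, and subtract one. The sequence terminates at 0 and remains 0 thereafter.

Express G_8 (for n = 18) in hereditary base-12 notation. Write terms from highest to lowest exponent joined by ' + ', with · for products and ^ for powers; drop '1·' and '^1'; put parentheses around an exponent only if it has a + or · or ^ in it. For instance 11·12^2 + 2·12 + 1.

6·12 + 1

G_0=18  [base 4] 4^2 + 2  →[4↦5]→  5^2 + 2 = 27  −1 ⇒ G_1=26
G_1=26  [base 5] 5^2 + 1  →[5↦6]→  6^2 + 1 = 37  −1 ⇒ G_2=36
G_2=36  [base 6] 6^2  →[6↦7]→  7^2 = 49  −1 ⇒ G_3=48
G_3=48  [base 7] 6·7 + 6  →[7↦8]→  6·8 + 6 = 54  −1 ⇒ G_4=53
G_4=53  [base 8] 6·8 + 5  →[8↦9]→  6·9 + 5 = 59  −1 ⇒ G_5=58
G_5=58  [base 9] 6·9 + 4  →[9↦10]→  6·10 + 4 = 64  −1 ⇒ G_6=63
G_6=63  [base 10] 6·10 + 3  →[10↦11]→  6·11 + 3 = 69  −1 ⇒ G_7=68
G_7=68  [base 11] 6·11 + 2  →[11↦12]→  6·12 + 2 = 74  −1 ⇒ G_8=73
G_8=73  [base 12] 6·12 + 1  →[12↦13]→  6·13 + 1 = 79  −1 ⇒ G_9=78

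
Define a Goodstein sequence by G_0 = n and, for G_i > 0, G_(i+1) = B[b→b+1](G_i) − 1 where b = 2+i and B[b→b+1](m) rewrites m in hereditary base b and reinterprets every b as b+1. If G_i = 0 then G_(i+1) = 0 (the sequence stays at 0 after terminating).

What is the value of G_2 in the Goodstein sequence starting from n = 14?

1281

base 2: 14 = 2^(2 + 1) + 2^2 + 2; at 3: 3^(3 + 1) + 3^3 + 3 = 111; next = 110
base 3: 110 = 3^(3 + 1) + 3^3 + 2; at 4: 4^(4 + 1) + 4^4 + 2 = 1282; next = 1281
base 4: 1281 = 4^(4 + 1) + 4^4 + 1; at 5: 5^(5 + 1) + 5^5 + 1 = 18751; next = 18750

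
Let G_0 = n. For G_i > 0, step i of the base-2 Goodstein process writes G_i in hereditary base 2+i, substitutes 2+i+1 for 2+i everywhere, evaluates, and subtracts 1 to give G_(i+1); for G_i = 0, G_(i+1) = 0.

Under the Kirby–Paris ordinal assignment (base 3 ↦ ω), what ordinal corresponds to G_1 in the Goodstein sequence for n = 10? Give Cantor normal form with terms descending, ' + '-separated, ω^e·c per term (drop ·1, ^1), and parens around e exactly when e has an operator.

ω^(ω + 1) + 2

base 2: 10 = 2^(2 + 1) + 2; at 3: 3^(3 + 1) + 3 = 84; next = 83
base 3: 83 = 3^(3 + 1) + 2; at 4: 4^(4 + 1) + 2 = 1026; next = 1025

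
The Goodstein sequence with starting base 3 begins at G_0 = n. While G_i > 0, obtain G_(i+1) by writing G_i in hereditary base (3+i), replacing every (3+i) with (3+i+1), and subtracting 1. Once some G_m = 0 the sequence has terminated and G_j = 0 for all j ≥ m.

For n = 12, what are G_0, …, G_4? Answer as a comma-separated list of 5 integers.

12, 19, 27, 37, 49

base 3: 12 = 3^2 + 3; at 4: 4^2 + 4 = 20; next = 19
base 4: 19 = 4^2 + 3; at 5: 5^2 + 3 = 28; next = 27
base 5: 27 = 5^2 + 2; at 6: 6^2 + 2 = 38; next = 37
base 6: 37 = 6^2 + 1; at 7: 7^2 + 1 = 50; next = 49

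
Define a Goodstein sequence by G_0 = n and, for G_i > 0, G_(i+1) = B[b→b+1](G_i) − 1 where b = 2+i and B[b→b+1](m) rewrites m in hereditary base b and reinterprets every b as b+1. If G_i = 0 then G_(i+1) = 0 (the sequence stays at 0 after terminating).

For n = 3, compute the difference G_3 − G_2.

-1

base 2: 3 = 2 + 1; at 3: 3 + 1 = 4; next = 3
base 3: 3 = 3; at 4: 4 = 4; next = 3
base 4: 3 = 3; at 5: 3 = 3; next = 2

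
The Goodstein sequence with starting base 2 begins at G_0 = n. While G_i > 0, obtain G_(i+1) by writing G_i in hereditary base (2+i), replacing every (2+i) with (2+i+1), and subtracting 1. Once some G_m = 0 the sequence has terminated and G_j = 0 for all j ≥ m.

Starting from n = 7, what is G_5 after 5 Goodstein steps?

(0) 7|_2 = 2^2 + 2 + 1 ↦ 3^3 + 3 + 1|_3 = 31 ⇒ 30
(1) 30|_3 = 3^3 + 3 ↦ 4^4 + 4|_4 = 260 ⇒ 259
(2) 259|_4 = 4^4 + 3 ↦ 5^5 + 3|_5 = 3128 ⇒ 3127
(3) 3127|_5 = 5^5 + 2 ↦ 6^6 + 2|_6 = 46658 ⇒ 46657
(4) 46657|_6 = 6^6 + 1 ↦ 7^7 + 1|_7 = 823544 ⇒ 823543
(5) 823543|_7 = 7^7 ↦ 8^8|_8 = 16777216 ⇒ 16777215

823543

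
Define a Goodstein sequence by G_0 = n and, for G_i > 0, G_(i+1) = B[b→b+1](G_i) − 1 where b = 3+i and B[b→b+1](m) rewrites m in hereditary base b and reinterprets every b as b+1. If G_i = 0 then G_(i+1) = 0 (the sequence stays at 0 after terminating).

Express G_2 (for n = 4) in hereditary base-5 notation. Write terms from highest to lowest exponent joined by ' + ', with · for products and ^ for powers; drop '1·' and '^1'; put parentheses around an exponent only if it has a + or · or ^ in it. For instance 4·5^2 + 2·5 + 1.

G_0 = 4. HB_3(4) = 3 + 1. Bump = 5. G_1 = 4.
G_1 = 4. HB_4(4) = 4. Bump = 5. G_2 = 4.
G_2 = 4. HB_5(4) = 4. Bump = 4. G_3 = 3.

4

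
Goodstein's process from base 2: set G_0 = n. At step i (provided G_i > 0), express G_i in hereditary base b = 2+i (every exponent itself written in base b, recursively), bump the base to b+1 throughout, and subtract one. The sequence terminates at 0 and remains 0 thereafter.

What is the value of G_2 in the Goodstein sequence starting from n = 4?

41

G_0 = 4. HB_2(4) = 2^2. Bump = 27. G_1 = 26.
G_1 = 26. HB_3(26) = 2·3^2 + 2·3 + 2. Bump = 42. G_2 = 41.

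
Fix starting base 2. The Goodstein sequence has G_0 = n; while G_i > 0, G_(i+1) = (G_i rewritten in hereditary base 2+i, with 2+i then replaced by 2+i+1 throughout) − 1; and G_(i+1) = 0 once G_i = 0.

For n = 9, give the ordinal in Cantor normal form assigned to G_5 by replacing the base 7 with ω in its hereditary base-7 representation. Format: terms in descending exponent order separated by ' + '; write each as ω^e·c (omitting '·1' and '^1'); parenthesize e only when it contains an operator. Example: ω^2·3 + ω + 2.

ω^ω·3 + ω^3·3 + ω^2·3 + ω·3

G_0 = 9. HB_2(9) = 2^(2 + 1) + 1. Bump = 82. G_1 = 81.
G_1 = 81. HB_3(81) = 3^(3 + 1). Bump = 1024. G_2 = 1023.
G_2 = 1023. HB_4(1023) = 3·4^4 + 3·4^3 + 3·4^2 + 3·4 + 3. Bump = 9843. G_3 = 9842.
G_3 = 9842. HB_5(9842) = 3·5^5 + 3·5^3 + 3·5^2 + 3·5 + 2. Bump = 140744. G_4 = 140743.
G_4 = 140743. HB_6(140743) = 3·6^6 + 3·6^3 + 3·6^2 + 3·6 + 1. Bump = 2471827. G_5 = 2471826.
G_5 = 2471826. HB_7(2471826) = 3·7^7 + 3·7^3 + 3·7^2 + 3·7. Bump = 50333400. G_6 = 50333399.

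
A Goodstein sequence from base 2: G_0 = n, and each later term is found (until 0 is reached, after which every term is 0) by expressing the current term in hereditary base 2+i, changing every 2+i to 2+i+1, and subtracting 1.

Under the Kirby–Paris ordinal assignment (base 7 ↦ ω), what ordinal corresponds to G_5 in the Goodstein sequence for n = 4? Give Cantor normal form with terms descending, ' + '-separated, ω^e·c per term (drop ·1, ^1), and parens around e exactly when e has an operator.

ω^2·2 + ω + 4

[0] 4 ≡ 2^2 (base 2). Lift 3: 27. −1: 26.
[1] 26 ≡ 2·3^2 + 2·3 + 2 (base 3). Lift 4: 42. −1: 41.
[2] 41 ≡ 2·4^2 + 2·4 + 1 (base 4). Lift 5: 61. −1: 60.
[3] 60 ≡ 2·5^2 + 2·5 (base 5). Lift 6: 84. −1: 83.
[4] 83 ≡ 2·6^2 + 6 + 5 (base 6). Lift 7: 110. −1: 109.
[5] 109 ≡ 2·7^2 + 7 + 4 (base 7). Lift 8: 140. −1: 139.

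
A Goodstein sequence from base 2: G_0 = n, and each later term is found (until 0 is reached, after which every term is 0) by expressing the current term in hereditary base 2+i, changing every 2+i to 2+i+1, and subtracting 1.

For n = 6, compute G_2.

257

(0) 6|_2 = 2^2 + 2 ↦ 3^3 + 3|_3 = 30 ⇒ 29
(1) 29|_3 = 3^3 + 2 ↦ 4^4 + 2|_4 = 258 ⇒ 257
(2) 257|_4 = 4^4 + 1 ↦ 5^5 + 1|_5 = 3126 ⇒ 3125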